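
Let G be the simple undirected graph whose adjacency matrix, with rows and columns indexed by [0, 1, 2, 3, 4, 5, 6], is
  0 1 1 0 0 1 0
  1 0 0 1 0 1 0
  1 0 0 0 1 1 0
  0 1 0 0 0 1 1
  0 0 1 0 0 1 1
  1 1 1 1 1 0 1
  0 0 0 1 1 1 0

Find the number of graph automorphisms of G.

Vertex 5 is the unique vertex of degree 6; the remaining 6 vertices each have degree 3 and induce a cycle, so G is the wheel on 7 vertices with hub 5. With the hub fixed, the remaining symmetry is that of the rim cycle C_6, giving the dihedral group D_6.

12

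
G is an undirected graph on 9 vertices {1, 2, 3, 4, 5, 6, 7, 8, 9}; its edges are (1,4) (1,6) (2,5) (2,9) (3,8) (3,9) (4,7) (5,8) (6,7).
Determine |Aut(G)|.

G has two connected components, {2, 3, 5, 8, 9} and {1, 4, 6, 7}; each is 2-regular, so G = C_5 ⊔ C_4. The components are non-isomorphic (different sizes), so Aut(G) = Aut(C_5) × Aut(C_4) = D_5 × D_4 of order 10·8 = 80.

80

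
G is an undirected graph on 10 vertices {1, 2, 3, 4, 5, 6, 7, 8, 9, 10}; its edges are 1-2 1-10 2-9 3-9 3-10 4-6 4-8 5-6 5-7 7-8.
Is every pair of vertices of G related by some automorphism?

Yes

G has two connected components, {4, 5, 6, 7, 8} and {1, 2, 3, 9, 10}; each is 2-regular, so G = C_5 ⊔ C_5. With two isomorphic components, Aut(G) = Aut(C_5) ≀ S_2 = (D_5 × D_5) ⋊ Z_2: permute each cycle by D_5, then optionally swap the two cycles. Order 2·(2·5)² = 200. Under this action every vertex can be carried to every other, so G is vertex-transitive.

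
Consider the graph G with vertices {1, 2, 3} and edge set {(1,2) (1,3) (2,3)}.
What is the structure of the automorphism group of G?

All 3 vertices are pairwise adjacent: G = K_3. Any permutation of the 3 vertices preserves K_3, so Aut(K_3) = S_3 of order 3! = 6.

S_3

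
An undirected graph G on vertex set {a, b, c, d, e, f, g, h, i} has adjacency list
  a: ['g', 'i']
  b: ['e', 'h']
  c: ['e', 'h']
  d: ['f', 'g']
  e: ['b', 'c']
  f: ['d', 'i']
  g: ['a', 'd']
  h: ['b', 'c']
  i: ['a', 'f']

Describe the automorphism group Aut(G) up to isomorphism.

G has two connected components, {a, d, f, g, i} and {b, c, e, h}; each is 2-regular, so G = C_5 ⊔ C_4. The components are non-isomorphic (different sizes), so Aut(G) = Aut(C_4) × Aut(C_5) = D_4 × D_5 of order 8·10 = 80.

D_4 × D_5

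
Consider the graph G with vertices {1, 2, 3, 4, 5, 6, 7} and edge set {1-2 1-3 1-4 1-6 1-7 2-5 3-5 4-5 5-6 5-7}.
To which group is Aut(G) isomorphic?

The vertices split by degree into {1, 5} (degree 5) and {2, 3, 4, 6, 7} (degree 2); every edge runs between the two parts, so G is the complete bipartite graph K_{2,5}. Automorphisms preserve the bipartition setwise (since the parts differ in size) and act as S_5 × S_2 within it; |Aut| = 240.

S_5 × S_2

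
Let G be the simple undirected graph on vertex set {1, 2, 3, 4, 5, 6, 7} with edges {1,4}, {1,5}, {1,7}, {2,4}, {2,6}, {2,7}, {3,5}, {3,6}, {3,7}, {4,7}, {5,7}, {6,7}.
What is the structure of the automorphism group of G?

D_6

Vertex 7 is the unique vertex of degree 6; the remaining 6 vertices each have degree 3 and induce a cycle, so G is the wheel on 7 vertices with hub 7. With the hub fixed, the remaining symmetry is that of the rim cycle C_6, giving the dihedral group D_6.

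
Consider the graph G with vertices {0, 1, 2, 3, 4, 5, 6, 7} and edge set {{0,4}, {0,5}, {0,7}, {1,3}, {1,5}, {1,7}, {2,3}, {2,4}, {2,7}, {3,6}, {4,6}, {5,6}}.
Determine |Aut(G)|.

G is 3-regular and bipartite on 2^3 = 8 vertices with girth 4; it is the hypercube graph Q_3. The symmetry group of the 3-cube is the hyperoctahedral group B_3 = Z_2 ≀ S_3, of order 2^3·3! = 48.

48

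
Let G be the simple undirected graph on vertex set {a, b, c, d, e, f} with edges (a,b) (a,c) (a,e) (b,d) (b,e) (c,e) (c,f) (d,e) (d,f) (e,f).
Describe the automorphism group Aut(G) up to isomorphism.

Vertex e is the unique vertex of degree 5; the remaining 5 vertices each have degree 3 and induce a cycle, so G is the wheel on 6 vertices with hub e. With the hub fixed, the remaining symmetry is that of the rim cycle C_5, giving the dihedral group D_5.

the dihedral group of order 10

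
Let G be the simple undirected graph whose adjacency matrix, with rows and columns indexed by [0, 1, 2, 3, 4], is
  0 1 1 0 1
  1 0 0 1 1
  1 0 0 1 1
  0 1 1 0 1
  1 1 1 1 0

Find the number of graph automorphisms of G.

8

Vertex 4 is the unique vertex of degree 4; the remaining 4 vertices each have degree 3 and induce a cycle, so G is the wheel on 5 vertices with hub 4. With the hub fixed, the remaining symmetry is that of the rim cycle C_4, giving the dihedral group D_4.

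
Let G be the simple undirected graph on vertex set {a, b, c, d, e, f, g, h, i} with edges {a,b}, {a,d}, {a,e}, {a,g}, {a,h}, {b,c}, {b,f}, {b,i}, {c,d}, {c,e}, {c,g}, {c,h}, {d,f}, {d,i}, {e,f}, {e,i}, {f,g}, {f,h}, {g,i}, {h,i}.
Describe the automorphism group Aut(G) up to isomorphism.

S_4 × S_5

The vertices split by degree into {a, c, f, i} (degree 5) and {b, d, e, g, h} (degree 4); every edge runs between the two parts, so G is the complete bipartite graph K_{4,5}. The parts have unequal sizes, so no automorphism swaps them; each part is permuted independently, giving S_4 × S_5 of order 4!·5! = 2880.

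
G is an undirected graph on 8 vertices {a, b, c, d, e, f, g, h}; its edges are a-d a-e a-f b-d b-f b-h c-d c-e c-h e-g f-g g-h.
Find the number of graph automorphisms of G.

48

G is 3-regular and bipartite on 2^3 = 8 vertices with girth 4; it is the hypercube graph Q_3. The symmetry group of the 3-cube is the hyperoctahedral group B_3 = Z_2 ≀ S_3, of order 2^3·3! = 48.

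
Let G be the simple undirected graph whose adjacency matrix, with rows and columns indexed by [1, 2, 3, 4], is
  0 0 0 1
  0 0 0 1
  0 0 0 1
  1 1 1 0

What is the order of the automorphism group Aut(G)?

Vertex 4 has degree 3 and every other vertex has degree 1, so G is the star K_{1,3} with centre 4. The 3 leaves are pairwise interchangeable while the centre is fixed, giving Aut(G) = S_3.

6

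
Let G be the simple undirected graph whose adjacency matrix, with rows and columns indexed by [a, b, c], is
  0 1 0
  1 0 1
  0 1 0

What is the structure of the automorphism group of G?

The degree sequence is [1, 2, 1]; the two degree-1 vertices a and c are the ends of a path, so G = P_3. A path has exactly one nontrivial symmetry — reversal — giving Aut(G) of order 2.

the cyclic group of order 2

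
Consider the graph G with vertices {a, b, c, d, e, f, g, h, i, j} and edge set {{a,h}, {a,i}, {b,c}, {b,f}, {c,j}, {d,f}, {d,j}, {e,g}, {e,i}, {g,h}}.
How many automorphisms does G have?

G has two connected components, {a, e, g, h, i} and {b, c, d, f, j}; each is 2-regular, so G = C_5 ⊔ C_5. Aut of a disjoint union of two copies of C_5 is the wreath product D_5 ≀ Z_2, of order 2·10² = 200.

200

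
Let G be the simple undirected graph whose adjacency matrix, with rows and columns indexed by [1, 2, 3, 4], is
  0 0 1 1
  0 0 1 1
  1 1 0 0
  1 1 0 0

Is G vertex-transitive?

G is 2-regular and bipartite on 2^2 = 4 vertices with girth 4; it is the hypercube graph Q_2. Aut(Q_2) consists of the signed permutations of the 2 coordinate axes: 2! permutations times 2^2 sign flips, so |Aut| = 2^2·2! = 8. This group acts transitively on the 4 vertices.

Yes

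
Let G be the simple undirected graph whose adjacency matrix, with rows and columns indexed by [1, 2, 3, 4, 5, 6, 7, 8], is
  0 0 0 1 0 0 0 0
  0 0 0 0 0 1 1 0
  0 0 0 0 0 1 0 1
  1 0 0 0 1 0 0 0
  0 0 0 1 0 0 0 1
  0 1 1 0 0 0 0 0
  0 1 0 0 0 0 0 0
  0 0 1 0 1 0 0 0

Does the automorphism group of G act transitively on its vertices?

No

Automorphisms preserve degree, but G has vertices of degree 1 and vertices of degree 2; no automorphism maps one to the other, so G is not vertex-transitive.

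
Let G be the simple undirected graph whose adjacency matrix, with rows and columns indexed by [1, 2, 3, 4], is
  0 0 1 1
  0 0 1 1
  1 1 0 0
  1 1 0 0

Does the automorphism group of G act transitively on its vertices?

Yes

Every vertex has degree 2 and the graph is connected, so G is the 4-cycle C_4. C_4 has 4 rotations and 4 reflections, so Aut(C_4) ≅ D_4 of order 8. Under this action every vertex can be carried to every other, so G is vertex-transitive.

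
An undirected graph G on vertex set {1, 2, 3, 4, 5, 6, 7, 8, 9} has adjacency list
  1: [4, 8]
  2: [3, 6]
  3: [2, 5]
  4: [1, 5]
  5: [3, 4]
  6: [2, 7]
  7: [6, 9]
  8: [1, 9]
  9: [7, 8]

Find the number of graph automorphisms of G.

18

G is 2-regular and connected on 9 vertices, i.e. the cycle C_9. C_9 has 9 rotations and 9 reflections, so Aut(C_9) ≅ D_9 of order 18.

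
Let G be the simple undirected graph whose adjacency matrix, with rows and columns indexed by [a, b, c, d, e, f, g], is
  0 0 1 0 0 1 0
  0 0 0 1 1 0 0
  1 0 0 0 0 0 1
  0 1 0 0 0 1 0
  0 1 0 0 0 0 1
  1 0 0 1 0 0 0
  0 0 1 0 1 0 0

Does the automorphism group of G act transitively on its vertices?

Yes

G is 2-regular and connected on 7 vertices, i.e. the cycle C_7. C_7 has 7 rotations and 7 reflections, so Aut(C_7) ≅ D_7 of order 14. Under this action every vertex can be carried to every other, so G is vertex-transitive.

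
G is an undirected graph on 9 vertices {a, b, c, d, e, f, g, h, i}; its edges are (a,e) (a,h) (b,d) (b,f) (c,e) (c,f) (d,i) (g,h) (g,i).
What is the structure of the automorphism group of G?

Every vertex has degree 2 and the graph is connected, so G is the 9-cycle C_9. C_9 has 9 rotations and 9 reflections, so Aut(C_9) ≅ D_9 of order 18.

the dihedral group of order 18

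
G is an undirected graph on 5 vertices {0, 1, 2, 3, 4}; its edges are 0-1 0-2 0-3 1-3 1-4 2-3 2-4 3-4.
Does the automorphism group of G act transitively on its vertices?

No

Vertex 3 is the only vertex of degree 4, so every automorphism fixes it; G is not vertex-transitive.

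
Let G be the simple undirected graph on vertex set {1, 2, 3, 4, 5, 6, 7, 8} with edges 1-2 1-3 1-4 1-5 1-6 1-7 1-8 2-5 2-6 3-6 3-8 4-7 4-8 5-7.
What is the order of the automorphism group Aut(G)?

14

Vertex 1 is the unique vertex of degree 7; the remaining 7 vertices each have degree 3 and induce a cycle, so G is the wheel on 8 vertices with hub 1. With the hub fixed, the remaining symmetry is that of the rim cycle C_7, giving the dihedral group D_7.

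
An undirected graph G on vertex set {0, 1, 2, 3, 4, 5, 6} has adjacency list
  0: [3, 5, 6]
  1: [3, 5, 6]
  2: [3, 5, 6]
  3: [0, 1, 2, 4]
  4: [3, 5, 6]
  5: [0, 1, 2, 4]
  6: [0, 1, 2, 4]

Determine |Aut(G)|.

144

The vertices split by degree into {3, 5, 6} (degree 4) and {0, 1, 2, 4} (degree 3); every edge runs between the two parts, so G is the complete bipartite graph K_{3,4}. The parts have unequal sizes, so no automorphism swaps them; each part is permuted independently, giving S_3 × S_4 of order 3!·4! = 144.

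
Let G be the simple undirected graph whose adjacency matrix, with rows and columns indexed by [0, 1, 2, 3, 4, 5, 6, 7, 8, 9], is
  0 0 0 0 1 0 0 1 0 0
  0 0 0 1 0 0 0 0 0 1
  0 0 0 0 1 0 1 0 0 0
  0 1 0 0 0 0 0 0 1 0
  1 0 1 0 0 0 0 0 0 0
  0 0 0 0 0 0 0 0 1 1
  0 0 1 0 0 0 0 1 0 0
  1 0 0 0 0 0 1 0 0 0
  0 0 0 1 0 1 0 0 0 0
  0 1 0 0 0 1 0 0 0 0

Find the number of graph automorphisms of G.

200

G has two connected components, {0, 2, 4, 6, 7} and {1, 3, 5, 8, 9}; each is 2-regular, so G = C_5 ⊔ C_5. Aut of a disjoint union of two copies of C_5 is the wreath product D_5 ≀ Z_2, of order 2·10² = 200.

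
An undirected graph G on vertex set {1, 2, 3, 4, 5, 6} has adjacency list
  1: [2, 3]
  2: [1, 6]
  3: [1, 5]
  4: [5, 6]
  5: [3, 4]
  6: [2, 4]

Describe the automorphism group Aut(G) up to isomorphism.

G is 2-regular and connected on 6 vertices, i.e. the cycle C_6. C_6 has 6 rotations and 6 reflections, so Aut(C_6) ≅ D_6 of order 12.

the dihedral group of order 12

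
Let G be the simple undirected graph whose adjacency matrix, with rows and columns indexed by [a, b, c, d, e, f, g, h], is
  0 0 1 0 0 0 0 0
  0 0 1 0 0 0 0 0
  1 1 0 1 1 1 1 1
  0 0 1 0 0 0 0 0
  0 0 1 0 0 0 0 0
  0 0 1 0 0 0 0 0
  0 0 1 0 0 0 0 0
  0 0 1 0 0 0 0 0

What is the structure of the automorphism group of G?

Vertex c has degree 7 and every other vertex has degree 1, so G is the star K_{1,7} with centre c. Any automorphism fixes the centre and permutes the 7 leaves freely, so Aut(G) ≅ S_7 of order 7! = 5040.

S_7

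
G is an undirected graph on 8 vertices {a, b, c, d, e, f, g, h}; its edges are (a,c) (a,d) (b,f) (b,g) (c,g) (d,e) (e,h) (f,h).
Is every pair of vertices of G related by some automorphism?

Yes

Every vertex has degree 2 and the graph is connected, so G is the 8-cycle C_8. C_8 has 8 rotations and 8 reflections, so Aut(C_8) ≅ D_8 of order 16. Under this action every vertex can be carried to every other, so G is vertex-transitive.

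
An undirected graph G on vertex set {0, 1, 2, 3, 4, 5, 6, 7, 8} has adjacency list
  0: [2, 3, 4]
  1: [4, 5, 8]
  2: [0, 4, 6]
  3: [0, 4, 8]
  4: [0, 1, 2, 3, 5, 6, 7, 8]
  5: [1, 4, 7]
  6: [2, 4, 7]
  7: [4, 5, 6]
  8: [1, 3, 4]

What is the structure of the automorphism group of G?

the dihedral group of order 16

Vertex 4 is the unique vertex of degree 8; the remaining 8 vertices each have degree 3 and induce a cycle, so G is the wheel on 9 vertices with hub 4. Every automorphism fixes the hub and acts on the rim 8-cycle, so Aut(G) ≅ Aut(C_8) = D_8 of order 16.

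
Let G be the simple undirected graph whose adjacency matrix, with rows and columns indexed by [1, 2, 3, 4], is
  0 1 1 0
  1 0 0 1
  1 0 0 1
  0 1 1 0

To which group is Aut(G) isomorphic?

the hyperoctahedral group B_2

G is 2-regular and bipartite on 2^2 = 4 vertices with girth 4; it is the hypercube graph Q_2. The symmetry group of the 2-cube is the hyperoctahedral group B_2 = Z_2 ≀ S_2, of order 2^2·2! = 8.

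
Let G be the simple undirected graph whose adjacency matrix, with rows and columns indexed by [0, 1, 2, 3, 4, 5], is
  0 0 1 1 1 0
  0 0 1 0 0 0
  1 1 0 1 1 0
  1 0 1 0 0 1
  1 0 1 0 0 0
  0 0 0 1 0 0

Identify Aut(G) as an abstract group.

{e}

Degrees alone do not determine every vertex (e.g. 0 and 3 both have degree 3), but their neighbour-degree multisets differ: N(0) has degrees [2, 3, 4] while N(3) has degrees [1, 3, 4]. Repeating this refinement separates all vertices, so the only automorphism is the identity.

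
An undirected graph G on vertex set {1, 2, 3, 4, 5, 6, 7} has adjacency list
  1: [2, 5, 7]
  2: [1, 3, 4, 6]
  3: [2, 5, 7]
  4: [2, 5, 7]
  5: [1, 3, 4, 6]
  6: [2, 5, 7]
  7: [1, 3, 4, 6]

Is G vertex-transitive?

No

Automorphisms preserve degree, but G has vertices of degree 3 and vertices of degree 4; no automorphism maps one to the other, so G is not vertex-transitive.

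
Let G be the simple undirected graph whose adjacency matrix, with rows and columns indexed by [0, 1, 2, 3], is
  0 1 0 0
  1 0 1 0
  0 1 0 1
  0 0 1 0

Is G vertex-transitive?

Automorphisms preserve degree, but G has vertices of degree 1 and vertices of degree 2; no automorphism maps one to the other, so G is not vertex-transitive.

No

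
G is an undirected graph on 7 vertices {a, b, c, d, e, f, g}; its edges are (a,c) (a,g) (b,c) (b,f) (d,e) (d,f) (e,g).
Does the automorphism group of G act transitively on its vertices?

Every vertex has degree 2 and the graph is connected, so G is the 7-cycle C_7. The automorphisms of the 7-cycle are exactly the symmetries of a regular 7-gon: the dihedral group D_7, |D_7| = 14. This group acts transitively on the 7 vertices.

Yes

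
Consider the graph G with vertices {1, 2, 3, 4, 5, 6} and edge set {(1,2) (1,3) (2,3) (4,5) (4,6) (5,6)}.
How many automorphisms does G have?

72

G has two connected components, {1, 2, 3} and {4, 5, 6}; each is 2-regular, so G = C_3 ⊔ C_3. With two isomorphic components, Aut(G) = Aut(C_3) ≀ S_2 = (D_3 × D_3) ⋊ Z_2: permute each cycle by D_3, then optionally swap the two cycles. Order 2·(2·3)² = 72.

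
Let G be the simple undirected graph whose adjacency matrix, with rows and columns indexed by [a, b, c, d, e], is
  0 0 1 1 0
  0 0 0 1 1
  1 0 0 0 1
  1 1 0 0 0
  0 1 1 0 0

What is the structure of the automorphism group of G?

G is 2-regular and connected on 5 vertices, i.e. the cycle C_5. The automorphisms of the 5-cycle are exactly the symmetries of a regular 5-gon: the dihedral group D_5, |D_5| = 10.

the dihedral group of order 10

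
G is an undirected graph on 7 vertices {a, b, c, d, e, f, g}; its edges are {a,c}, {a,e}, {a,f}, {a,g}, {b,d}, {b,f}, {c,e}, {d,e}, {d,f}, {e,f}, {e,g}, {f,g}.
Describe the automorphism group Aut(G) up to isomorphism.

the trivial group

The degree sequence is [4, 2, 2, 3, 5, 5, 3]. Checking the degree-preserving permutations of the vertex set shows that none except the identity preserves every edge, so Aut(G) is trivial.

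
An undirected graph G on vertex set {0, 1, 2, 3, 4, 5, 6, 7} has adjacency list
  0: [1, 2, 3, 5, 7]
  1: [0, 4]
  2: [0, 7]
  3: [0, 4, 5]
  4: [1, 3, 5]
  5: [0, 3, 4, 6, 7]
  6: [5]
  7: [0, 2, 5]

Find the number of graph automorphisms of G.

1

The degree sequence is [5, 2, 2, 3, 3, 5, 1, 3]. Checking the degree-preserving permutations of the vertex set shows that none except the identity preserves every edge, so Aut(G) is trivial.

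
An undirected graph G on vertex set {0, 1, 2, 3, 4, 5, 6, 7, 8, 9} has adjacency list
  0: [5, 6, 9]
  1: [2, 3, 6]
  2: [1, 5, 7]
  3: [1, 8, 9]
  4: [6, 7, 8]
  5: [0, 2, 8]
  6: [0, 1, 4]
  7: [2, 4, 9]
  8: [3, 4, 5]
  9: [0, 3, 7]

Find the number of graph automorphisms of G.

120

G is 3-regular on 10 vertices with no triangles and no 4-cycles (girth 5): this is the Petersen graph. It is a classical fact that the Petersen graph has automorphism group S_5 (order 120), arising from its description as the Kneser graph K(5,2).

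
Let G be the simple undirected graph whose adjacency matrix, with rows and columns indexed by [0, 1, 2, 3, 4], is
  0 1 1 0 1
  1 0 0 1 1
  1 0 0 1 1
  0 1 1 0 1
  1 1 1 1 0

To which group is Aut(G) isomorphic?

Vertex 4 is the unique vertex of degree 4; the remaining 4 vertices each have degree 3 and induce a cycle, so G is the wheel on 5 vertices with hub 4. With the hub fixed, the remaining symmetry is that of the rim cycle C_4, giving the dihedral group D_4.

D_4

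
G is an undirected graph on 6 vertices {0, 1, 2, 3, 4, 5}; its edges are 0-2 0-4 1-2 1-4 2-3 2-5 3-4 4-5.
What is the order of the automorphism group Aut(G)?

The vertices split by degree into {2, 4} (degree 4) and {0, 1, 3, 5} (degree 2); every edge runs between the two parts, so G is the complete bipartite graph K_{2,4}. The parts have unequal sizes, so no automorphism swaps them; each part is permuted independently, giving S_4 × S_2 of order 4!·2! = 48.

48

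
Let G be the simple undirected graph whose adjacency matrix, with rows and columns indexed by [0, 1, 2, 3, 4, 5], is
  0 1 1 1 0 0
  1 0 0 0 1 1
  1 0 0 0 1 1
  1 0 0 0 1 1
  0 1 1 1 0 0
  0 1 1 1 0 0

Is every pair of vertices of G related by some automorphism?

G is 3-regular and bipartite with parts {1, 2, 3} and {0, 4, 5} (each part is independent and every cross-pair is an edge), so G = K_{3,3}. Aut(K_{3,3}) is the wreath product S_3 ≀ Z_2: permute within each part, then optionally swap the parts; |Aut| = 2·(3!)² = 72. Under this action every vertex can be carried to every other, so G is vertex-transitive.

Yes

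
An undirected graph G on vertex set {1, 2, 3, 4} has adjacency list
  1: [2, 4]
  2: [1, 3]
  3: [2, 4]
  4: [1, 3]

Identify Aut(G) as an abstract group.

(S_2 × S_2) ⋊ Z_2

G is 2-regular and bipartite with parts {2, 4} and {1, 3} (each part is independent and every cross-pair is an edge), so G = K_{2,2}. Aut(K_{2,2}) is the wreath product S_2 ≀ Z_2: permute within each part, then optionally swap the parts; |Aut| = 2·(2!)² = 8.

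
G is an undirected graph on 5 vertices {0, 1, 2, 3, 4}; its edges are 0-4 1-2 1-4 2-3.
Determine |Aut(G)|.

2

The degree sequence is [1, 2, 2, 1, 2]; the two degree-1 vertices 0 and 3 are the ends of a path, so G = P_5. A path has exactly one nontrivial symmetry — reversal — giving Aut(G) of order 2.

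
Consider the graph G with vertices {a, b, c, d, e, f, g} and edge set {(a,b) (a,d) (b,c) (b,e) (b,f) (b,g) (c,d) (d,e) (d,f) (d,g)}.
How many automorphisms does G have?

The vertices split by degree into {b, d} (degree 5) and {a, c, e, f, g} (degree 2); every edge runs between the two parts, so G is the complete bipartite graph K_{2,5}. Automorphisms preserve the bipartition setwise (since the parts differ in size) and act as S_2 × S_5 within it; |Aut| = 240.

240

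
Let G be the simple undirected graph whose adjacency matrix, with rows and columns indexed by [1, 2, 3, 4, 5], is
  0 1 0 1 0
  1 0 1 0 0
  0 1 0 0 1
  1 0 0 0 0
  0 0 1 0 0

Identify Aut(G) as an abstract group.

The degree sequence is [2, 2, 2, 1, 1]; the two degree-1 vertices 4 and 5 are the ends of a path, so G = P_5. A path has exactly one nontrivial symmetry — reversal — giving Aut(G) of order 2.

C_2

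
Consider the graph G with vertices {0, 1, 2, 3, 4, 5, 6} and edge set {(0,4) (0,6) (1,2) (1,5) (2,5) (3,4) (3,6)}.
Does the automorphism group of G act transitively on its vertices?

No

G has two connected components, {0, 3, 4, 6} and {1, 2, 5}; each is 2-regular, so G = C_4 ⊔ C_3. The orbit of 0 under Aut(G) is {0, 3, 4, 6}, which does not contain 1, so G is not vertex-transitive.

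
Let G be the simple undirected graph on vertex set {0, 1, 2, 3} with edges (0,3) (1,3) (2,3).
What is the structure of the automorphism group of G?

Vertex 3 has degree 3 and every other vertex has degree 1, so G is the star K_{1,3} with centre 3. The 3 leaves are pairwise interchangeable while the centre is fixed, giving Aut(G) = S_3.

the symmetric group on 3 letters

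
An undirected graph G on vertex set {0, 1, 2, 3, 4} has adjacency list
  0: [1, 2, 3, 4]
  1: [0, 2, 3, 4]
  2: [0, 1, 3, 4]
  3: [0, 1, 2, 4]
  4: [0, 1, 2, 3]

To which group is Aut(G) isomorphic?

S_5

Every vertex has degree 4, so G is the complete graph K_5. Every bijection on the vertex set is an automorphism of K_5; hence Aut(K_5) ≅ S_5, order 120.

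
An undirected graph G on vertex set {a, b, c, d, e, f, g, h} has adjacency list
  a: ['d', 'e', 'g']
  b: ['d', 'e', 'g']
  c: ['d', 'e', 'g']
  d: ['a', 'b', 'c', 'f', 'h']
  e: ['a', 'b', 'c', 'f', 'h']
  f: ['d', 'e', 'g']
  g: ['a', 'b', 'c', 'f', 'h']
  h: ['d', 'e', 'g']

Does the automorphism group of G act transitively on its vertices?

No

Automorphisms preserve degree, but G has vertices of degree 3 and vertices of degree 5; no automorphism maps one to the other, so G is not vertex-transitive.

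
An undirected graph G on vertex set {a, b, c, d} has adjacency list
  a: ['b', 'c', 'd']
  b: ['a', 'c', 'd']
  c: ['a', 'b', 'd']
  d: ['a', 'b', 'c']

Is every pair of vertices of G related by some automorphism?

Yes

All 4 vertices are pairwise adjacent: G = K_4. Every bijection on the vertex set is an automorphism of K_4; hence Aut(K_4) ≅ S_4, order 24. Under this action every vertex can be carried to every other, so G is vertex-transitive.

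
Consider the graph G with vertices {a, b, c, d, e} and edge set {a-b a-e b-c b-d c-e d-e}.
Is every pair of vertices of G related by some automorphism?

No

Automorphisms preserve degree, but G has vertices of degree 2 and vertices of degree 3; no automorphism maps one to the other, so G is not vertex-transitive.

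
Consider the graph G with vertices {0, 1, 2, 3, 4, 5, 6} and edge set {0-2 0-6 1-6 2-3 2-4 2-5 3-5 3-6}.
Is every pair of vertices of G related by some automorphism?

No

Vertex 2 is the only vertex of degree 4, so every automorphism fixes it; G is not vertex-transitive.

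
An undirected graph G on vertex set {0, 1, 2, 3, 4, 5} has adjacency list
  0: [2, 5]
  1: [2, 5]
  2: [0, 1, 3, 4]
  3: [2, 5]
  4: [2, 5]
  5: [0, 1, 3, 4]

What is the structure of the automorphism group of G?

The vertices split by degree into {2, 5} (degree 4) and {0, 1, 3, 4} (degree 2); every edge runs between the two parts, so G is the complete bipartite graph K_{2,4}. Automorphisms preserve the bipartition setwise (since the parts differ in size) and act as S_4 × S_2 within it; |Aut| = 48.

S_4 × S_2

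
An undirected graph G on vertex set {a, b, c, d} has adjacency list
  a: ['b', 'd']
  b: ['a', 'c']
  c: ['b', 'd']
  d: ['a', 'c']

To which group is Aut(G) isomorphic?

the dihedral group of order 8

G is 2-regular and connected on 4 vertices, i.e. the cycle C_4. The automorphisms of the 4-cycle are exactly the symmetries of a regular 4-gon: the dihedral group D_4, |D_4| = 8.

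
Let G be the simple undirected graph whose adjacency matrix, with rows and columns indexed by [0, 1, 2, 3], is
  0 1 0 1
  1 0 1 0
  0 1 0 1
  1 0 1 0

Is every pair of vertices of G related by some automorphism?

G is 2-regular and bipartite with parts {0, 2} and {1, 3} (each part is independent and every cross-pair is an edge), so G = K_{2,2}. Each part can be permuted independently (S_2 × S_2) and the two equal-size parts can also be swapped, giving (S_2 × S_2) ⋊ Z_2 of order 2·(2!)² = 8. This group acts transitively on the 4 vertices.

Yes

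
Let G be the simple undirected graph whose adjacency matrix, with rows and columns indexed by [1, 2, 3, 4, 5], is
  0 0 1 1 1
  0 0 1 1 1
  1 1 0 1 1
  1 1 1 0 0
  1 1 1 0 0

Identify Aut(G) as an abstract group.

D_4

Vertex 3 is the unique vertex of degree 4; the remaining 4 vertices each have degree 3 and induce a cycle, so G is the wheel on 5 vertices with hub 3. Every automorphism fixes the hub and acts on the rim 4-cycle, so Aut(G) ≅ Aut(C_4) = D_4 of order 8.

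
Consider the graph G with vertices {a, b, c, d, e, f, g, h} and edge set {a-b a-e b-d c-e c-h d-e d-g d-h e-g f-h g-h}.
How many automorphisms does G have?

1

The degree sequence is [2, 2, 2, 4, 4, 1, 3, 4]. Checking the degree-preserving permutations of the vertex set shows that none except the identity preserves every edge, so Aut(G) is trivial.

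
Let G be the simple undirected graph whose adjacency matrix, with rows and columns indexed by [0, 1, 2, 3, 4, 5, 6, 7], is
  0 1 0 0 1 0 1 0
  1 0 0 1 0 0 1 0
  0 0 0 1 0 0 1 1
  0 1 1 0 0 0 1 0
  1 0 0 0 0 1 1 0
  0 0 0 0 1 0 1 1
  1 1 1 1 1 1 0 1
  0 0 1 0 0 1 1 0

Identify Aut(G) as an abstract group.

D_7

Vertex 6 is the unique vertex of degree 7; the remaining 7 vertices each have degree 3 and induce a cycle, so G is the wheel on 8 vertices with hub 6. With the hub fixed, the remaining symmetry is that of the rim cycle C_7, giving the dihedral group D_7.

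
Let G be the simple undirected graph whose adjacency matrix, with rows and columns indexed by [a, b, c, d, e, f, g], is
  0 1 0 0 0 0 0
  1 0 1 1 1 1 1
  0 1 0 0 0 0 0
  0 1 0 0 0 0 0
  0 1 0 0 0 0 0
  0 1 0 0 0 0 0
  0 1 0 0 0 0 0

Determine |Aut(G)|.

720

Vertex b has degree 6 and every other vertex has degree 1, so G is the star K_{1,6} with centre b. Any automorphism fixes the centre and permutes the 6 leaves freely, so Aut(G) ≅ S_6 of order 6! = 720.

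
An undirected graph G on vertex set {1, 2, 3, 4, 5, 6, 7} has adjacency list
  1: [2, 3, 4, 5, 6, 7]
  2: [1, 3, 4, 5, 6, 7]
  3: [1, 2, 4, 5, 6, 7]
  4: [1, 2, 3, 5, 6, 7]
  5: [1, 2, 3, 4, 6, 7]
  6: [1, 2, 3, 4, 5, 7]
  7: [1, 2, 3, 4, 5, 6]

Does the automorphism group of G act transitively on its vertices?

Yes

All 7 vertices are pairwise adjacent: G = K_7. Any permutation of the 7 vertices preserves K_7, so Aut(K_7) = S_7 of order 7! = 5040. Under this action every vertex can be carried to every other, so G is vertex-transitive.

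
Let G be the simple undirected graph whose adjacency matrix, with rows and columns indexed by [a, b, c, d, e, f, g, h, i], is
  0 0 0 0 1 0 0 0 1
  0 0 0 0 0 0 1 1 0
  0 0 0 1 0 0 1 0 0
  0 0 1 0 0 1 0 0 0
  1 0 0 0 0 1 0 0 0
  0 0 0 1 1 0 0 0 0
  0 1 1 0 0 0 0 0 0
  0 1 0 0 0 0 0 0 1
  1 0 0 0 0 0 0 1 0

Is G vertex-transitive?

Yes

Every vertex has degree 2 and the graph is connected, so G is the 9-cycle C_9. The automorphisms of the 9-cycle are exactly the symmetries of a regular 9-gon: the dihedral group D_9, |D_9| = 18. This group acts transitively on the 9 vertices.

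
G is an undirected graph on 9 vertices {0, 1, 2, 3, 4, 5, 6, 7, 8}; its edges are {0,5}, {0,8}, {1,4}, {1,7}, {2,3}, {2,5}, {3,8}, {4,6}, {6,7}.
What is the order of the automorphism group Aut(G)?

80

G has two connected components, {0, 2, 3, 5, 8} and {1, 4, 6, 7}; each is 2-regular, so G = C_5 ⊔ C_4. No automorphism exchanges components of different sizes, hence Aut(G) is the direct product D_5 × D_4, order 80.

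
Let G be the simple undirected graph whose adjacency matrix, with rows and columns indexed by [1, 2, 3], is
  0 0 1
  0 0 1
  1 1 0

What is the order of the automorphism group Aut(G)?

2

The degree sequence is [1, 1, 2]; the two degree-1 vertices 1 and 2 are the ends of a path, so G = P_3. The only nontrivial automorphism of a path is the end-to-end reflection, so Aut(G) ≅ Z_2.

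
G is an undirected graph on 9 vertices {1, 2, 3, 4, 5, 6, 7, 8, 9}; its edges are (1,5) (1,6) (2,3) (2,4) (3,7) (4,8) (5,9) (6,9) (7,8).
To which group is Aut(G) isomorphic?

D_4 × D_5

G has two connected components, {2, 3, 4, 7, 8} and {1, 5, 6, 9}; each is 2-regular, so G = C_5 ⊔ C_4. No automorphism exchanges components of different sizes, hence Aut(G) is the direct product D_4 × D_5, order 80.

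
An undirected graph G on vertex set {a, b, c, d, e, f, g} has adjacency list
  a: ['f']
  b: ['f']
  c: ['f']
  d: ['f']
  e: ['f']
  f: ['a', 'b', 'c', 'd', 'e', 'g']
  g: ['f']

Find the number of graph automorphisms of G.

720

Vertex f has degree 6 and every other vertex has degree 1, so G is the star K_{1,6} with centre f. The 6 leaves are pairwise interchangeable while the centre is fixed, giving Aut(G) = S_6.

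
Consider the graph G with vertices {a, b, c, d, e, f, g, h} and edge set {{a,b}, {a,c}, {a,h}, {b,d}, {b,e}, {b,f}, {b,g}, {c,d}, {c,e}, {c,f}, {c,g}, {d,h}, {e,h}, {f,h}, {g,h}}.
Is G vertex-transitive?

No

Automorphisms preserve degree, but G has vertices of degree 3 and vertices of degree 5; no automorphism maps one to the other, so G is not vertex-transitive.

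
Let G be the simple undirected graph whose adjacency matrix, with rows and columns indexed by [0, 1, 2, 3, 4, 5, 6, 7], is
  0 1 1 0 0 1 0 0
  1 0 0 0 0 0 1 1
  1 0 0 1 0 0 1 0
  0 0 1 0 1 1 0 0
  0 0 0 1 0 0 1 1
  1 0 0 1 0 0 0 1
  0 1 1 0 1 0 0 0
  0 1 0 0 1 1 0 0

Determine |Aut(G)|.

G is 3-regular and bipartite on 2^3 = 8 vertices with girth 4; it is the hypercube graph Q_3. Aut(Q_3) consists of the signed permutations of the 3 coordinate axes: 3! permutations times 2^3 sign flips, so |Aut| = 2^3·3! = 48.

48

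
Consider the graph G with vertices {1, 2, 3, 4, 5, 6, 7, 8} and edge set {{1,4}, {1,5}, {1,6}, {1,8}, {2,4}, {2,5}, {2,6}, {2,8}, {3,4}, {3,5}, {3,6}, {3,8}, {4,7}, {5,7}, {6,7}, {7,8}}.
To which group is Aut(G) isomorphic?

G is 4-regular and bipartite with parts {4, 5, 6, 8} and {1, 2, 3, 7} (each part is independent and every cross-pair is an edge), so G = K_{4,4}. Aut(K_{4,4}) is the wreath product S_4 ≀ Z_2: permute within each part, then optionally swap the parts; |Aut| = 2·(4!)² = 1152.

S_4 ≀ Z_2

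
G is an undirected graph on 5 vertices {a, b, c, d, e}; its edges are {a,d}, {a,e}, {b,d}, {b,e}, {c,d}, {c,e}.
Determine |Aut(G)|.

The vertices split by degree into {d, e} (degree 3) and {a, b, c} (degree 2); every edge runs between the two parts, so G is the complete bipartite graph K_{2,3}. The parts have unequal sizes, so no automorphism swaps them; each part is permuted independently, giving S_3 × S_2 of order 3!·2! = 12.

12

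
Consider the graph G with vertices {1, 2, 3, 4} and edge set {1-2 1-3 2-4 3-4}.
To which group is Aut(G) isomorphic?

G is 2-regular and bipartite on 2^2 = 4 vertices with girth 4; it is the hypercube graph Q_2. Aut(Q_2) consists of the signed permutations of the 2 coordinate axes: 2! permutations times 2^2 sign flips, so |Aut| = 2^2·2! = 8.

Z_2^2 ⋊ S_2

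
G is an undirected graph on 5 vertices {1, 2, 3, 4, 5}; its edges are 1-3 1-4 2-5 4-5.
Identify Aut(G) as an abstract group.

The degree sequence is [2, 1, 1, 2, 2]; the two degree-1 vertices 2 and 3 are the ends of a path, so G = P_5. The only nontrivial automorphism of a path is the end-to-end reflection, so Aut(G) ≅ Z_2.

C_2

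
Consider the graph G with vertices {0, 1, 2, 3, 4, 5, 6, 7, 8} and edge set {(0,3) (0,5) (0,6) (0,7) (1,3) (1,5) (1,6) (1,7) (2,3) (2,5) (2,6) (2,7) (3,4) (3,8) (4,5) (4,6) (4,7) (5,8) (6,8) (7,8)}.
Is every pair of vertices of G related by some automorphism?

Automorphisms preserve degree, but G has vertices of degree 4 and vertices of degree 5; no automorphism maps one to the other, so G is not vertex-transitive.

No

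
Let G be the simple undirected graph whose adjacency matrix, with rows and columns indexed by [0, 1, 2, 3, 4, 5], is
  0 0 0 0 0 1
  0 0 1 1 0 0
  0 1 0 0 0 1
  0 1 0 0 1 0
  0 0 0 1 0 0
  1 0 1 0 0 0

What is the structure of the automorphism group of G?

Z_2

The degree sequence is [1, 2, 2, 2, 1, 2]; the two degree-1 vertices 0 and 4 are the ends of a path, so G = P_6. A path has exactly one nontrivial symmetry — reversal — giving Aut(G) of order 2.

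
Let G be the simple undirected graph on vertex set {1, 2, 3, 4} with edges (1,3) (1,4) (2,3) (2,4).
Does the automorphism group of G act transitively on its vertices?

G is 2-regular and bipartite on 2^2 = 4 vertices with girth 4; it is the hypercube graph Q_2. Aut(Q_2) consists of the signed permutations of the 2 coordinate axes: 2! permutations times 2^2 sign flips, so |Aut| = 2^2·2! = 8. Under this action every vertex can be carried to every other, so G is vertex-transitive.

Yes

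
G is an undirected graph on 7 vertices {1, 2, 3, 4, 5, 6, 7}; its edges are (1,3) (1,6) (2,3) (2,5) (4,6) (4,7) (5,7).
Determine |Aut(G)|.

G is 2-regular and connected on 7 vertices, i.e. the cycle C_7. The automorphisms of the 7-cycle are exactly the symmetries of a regular 7-gon: the dihedral group D_7, |D_7| = 14.

14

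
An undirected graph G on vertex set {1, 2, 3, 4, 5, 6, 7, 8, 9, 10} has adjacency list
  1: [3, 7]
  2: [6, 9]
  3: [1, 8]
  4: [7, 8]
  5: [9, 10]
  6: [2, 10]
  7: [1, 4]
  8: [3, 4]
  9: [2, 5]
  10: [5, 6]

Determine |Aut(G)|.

G has two connected components, {2, 5, 6, 9, 10} and {1, 3, 4, 7, 8}; each is 2-regular, so G = C_5 ⊔ C_5. Aut of a disjoint union of two copies of C_5 is the wreath product D_5 ≀ Z_2, of order 2·10² = 200.

200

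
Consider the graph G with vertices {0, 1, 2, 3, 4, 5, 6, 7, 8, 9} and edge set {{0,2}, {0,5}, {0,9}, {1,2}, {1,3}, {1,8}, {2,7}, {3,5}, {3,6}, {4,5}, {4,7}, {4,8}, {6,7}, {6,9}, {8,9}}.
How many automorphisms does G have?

120

G is 3-regular on 10 vertices with no triangles and no 4-cycles (girth 5): this is the Petersen graph. It is a classical fact that the Petersen graph has automorphism group S_5 (order 120), arising from its description as the Kneser graph K(5,2).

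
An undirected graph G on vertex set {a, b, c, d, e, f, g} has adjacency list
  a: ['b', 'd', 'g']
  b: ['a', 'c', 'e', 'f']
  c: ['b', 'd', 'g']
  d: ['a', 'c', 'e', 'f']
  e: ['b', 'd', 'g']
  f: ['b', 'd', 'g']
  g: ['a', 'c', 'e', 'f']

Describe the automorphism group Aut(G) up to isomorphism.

The vertices split by degree into {b, d, g} (degree 4) and {a, c, e, f} (degree 3); every edge runs between the two parts, so G is the complete bipartite graph K_{3,4}. The parts have unequal sizes, so no automorphism swaps them; each part is permuted independently, giving S_4 × S_3 of order 4!·3! = 144.

S_4 × S_3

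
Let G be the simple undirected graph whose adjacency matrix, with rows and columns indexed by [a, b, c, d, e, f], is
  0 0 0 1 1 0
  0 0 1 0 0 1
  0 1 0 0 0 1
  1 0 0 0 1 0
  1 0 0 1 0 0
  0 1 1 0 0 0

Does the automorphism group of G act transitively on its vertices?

Yes

G has two connected components, {b, c, f} and {a, d, e}; each is 2-regular, so G = C_3 ⊔ C_3. Aut of a disjoint union of two copies of C_3 is the wreath product D_3 ≀ Z_2, of order 2·6² = 72. This group acts transitively on the 6 vertices.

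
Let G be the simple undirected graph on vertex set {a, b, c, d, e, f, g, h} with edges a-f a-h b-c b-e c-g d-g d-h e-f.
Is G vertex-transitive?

Every vertex has degree 2 and the graph is connected, so G is the 8-cycle C_8. C_8 has 8 rotations and 8 reflections, so Aut(C_8) ≅ D_8 of order 16. Under this action every vertex can be carried to every other, so G is vertex-transitive.

Yes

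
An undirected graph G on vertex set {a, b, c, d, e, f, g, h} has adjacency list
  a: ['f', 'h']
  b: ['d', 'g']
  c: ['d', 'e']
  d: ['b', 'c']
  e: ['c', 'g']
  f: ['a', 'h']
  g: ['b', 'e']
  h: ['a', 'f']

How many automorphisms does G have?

G has two connected components, {b, c, d, e, g} and {a, f, h}; each is 2-regular, so G = C_5 ⊔ C_3. No automorphism exchanges components of different sizes, hence Aut(G) is the direct product D_3 × D_5, order 60.

60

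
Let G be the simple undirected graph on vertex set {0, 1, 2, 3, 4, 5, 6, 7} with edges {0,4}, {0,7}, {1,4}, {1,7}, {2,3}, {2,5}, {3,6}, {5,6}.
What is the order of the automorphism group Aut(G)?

G has two connected components, {2, 3, 5, 6} and {0, 1, 4, 7}; each is 2-regular, so G = C_4 ⊔ C_4. With two isomorphic components, Aut(G) = Aut(C_4) ≀ S_2 = (D_4 × D_4) ⋊ Z_2: permute each cycle by D_4, then optionally swap the two cycles. Order 2·(2·4)² = 128.

128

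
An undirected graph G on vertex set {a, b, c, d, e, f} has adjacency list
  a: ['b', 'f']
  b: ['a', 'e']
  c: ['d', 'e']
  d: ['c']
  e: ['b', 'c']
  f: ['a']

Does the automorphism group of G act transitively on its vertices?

Automorphisms preserve degree, but G has vertices of degree 1 and vertices of degree 2; no automorphism maps one to the other, so G is not vertex-transitive.

No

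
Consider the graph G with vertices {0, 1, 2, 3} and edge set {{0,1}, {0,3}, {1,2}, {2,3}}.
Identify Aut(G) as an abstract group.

the dihedral group of order 8

G is 2-regular and connected on 4 vertices, i.e. the cycle C_4. The automorphisms of the 4-cycle are exactly the symmetries of a regular 4-gon: the dihedral group D_4, |D_4| = 8.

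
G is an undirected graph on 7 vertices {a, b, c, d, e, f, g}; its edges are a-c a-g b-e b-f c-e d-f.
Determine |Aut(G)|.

The degree sequence is [2, 2, 2, 1, 2, 2, 1]; the two degree-1 vertices d and g are the ends of a path, so G = P_7. A path has exactly one nontrivial symmetry — reversal — giving Aut(G) of order 2.

2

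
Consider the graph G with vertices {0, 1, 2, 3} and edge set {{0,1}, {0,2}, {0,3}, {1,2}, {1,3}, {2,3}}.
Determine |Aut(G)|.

All 4 vertices are pairwise adjacent: G = K_4. Any permutation of the 4 vertices preserves K_4, so Aut(K_4) = S_4 of order 4! = 24.

24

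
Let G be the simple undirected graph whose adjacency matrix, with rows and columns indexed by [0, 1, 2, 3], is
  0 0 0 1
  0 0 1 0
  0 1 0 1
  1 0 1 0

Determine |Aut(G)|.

2

The degree sequence is [1, 1, 2, 2]; the two degree-1 vertices 0 and 1 are the ends of a path, so G = P_4. The only nontrivial automorphism of a path is the end-to-end reflection, so Aut(G) ≅ Z_2.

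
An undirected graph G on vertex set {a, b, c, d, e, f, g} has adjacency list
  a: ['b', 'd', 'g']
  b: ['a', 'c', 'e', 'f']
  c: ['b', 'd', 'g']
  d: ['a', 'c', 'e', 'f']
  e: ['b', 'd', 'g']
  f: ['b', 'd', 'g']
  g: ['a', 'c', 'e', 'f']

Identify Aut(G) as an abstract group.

S_3 × S_4

The vertices split by degree into {b, d, g} (degree 4) and {a, c, e, f} (degree 3); every edge runs between the two parts, so G is the complete bipartite graph K_{3,4}. The parts have unequal sizes, so no automorphism swaps them; each part is permuted independently, giving S_3 × S_4 of order 3!·4! = 144.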